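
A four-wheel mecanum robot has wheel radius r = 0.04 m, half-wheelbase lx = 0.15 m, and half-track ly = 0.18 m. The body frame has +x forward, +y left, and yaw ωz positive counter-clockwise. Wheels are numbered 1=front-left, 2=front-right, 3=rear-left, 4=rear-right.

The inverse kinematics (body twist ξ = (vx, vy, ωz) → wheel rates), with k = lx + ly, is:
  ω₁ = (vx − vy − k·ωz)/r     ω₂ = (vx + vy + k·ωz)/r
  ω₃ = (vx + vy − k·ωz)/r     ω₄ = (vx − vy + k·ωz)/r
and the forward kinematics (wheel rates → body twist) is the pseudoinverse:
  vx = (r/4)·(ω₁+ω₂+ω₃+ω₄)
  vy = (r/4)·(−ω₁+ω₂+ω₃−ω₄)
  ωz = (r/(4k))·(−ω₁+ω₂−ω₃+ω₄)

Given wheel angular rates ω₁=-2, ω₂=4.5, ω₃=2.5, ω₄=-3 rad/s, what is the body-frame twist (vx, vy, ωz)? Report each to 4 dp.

(0.0200, 0.1200, 0.0303)

k = lx + ly = 0.15 + 0.18 = 0.3300
ω₁+ω₂+ω₃+ω₄ = 2.0000  →  vx = (0.04/4)·2.0000 = 0.0200
−ω₁+ω₂+ω₃−ω₄ = 12.0000  →  vy = (0.04/4)·12.0000 = 0.1200
−ω₁+ω₂−ω₃+ω₄ = 1.0000  →  ωz = (0.04/1.3200)·1.0000 = 0.0303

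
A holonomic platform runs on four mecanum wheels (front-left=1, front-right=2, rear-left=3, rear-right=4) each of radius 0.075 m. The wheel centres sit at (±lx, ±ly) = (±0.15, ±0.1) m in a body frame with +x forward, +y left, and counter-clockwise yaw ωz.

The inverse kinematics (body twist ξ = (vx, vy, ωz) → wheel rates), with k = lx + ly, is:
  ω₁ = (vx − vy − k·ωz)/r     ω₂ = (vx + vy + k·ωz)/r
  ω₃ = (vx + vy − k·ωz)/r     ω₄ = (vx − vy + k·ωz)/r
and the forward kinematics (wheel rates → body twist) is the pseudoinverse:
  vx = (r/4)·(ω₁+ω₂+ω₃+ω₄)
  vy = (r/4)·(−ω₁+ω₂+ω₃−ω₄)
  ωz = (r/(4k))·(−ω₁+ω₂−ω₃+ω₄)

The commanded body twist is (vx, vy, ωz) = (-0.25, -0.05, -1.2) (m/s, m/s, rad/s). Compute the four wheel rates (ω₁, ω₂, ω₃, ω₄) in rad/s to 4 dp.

k = lx + ly = 0.15 + 0.1 = 0.2500;  k·ωz = 0.2500·-1.2 = -0.3000
ω₁ (FL) = (vx − vy − k·ωz)/r = 0.1000/0.075 = 1.3333
ω₂ (FR) = (vx + vy + k·ωz)/r = -0.6000/0.075 = -8.0000
ω₃ (RL) = (vx + vy − k·ωz)/r = 0.0000/0.075 = 0.0000
ω₄ (RR) = (vx − vy + k·ωz)/r = -0.5000/0.075 = -6.6667

(1.3333, -8.0000, 0.0000, -6.6667)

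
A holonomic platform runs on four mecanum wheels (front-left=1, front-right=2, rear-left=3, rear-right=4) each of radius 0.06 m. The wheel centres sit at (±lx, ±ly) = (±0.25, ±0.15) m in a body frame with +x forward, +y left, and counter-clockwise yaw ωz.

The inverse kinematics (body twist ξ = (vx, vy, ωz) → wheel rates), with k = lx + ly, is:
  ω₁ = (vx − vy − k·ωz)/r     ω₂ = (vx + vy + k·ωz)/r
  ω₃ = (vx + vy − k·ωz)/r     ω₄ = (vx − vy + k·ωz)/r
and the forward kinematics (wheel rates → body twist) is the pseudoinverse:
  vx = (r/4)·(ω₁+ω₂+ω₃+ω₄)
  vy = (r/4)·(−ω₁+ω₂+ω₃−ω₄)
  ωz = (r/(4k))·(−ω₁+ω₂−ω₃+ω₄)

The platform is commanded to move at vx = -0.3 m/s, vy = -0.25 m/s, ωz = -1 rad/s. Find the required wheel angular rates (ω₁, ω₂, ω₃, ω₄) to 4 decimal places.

(5.8333, -15.8333, -2.5000, -7.5000)

k = lx + ly = 0.25 + 0.15 = 0.4000;  k·ωz = 0.4000·-1 = -0.4000
ω₁ (FL) = (vx − vy − k·ωz)/r = 0.3500/0.06 = 5.8333
ω₂ (FR) = (vx + vy + k·ωz)/r = -0.9500/0.06 = -15.8333
ω₃ (RL) = (vx + vy − k·ωz)/r = -0.1500/0.06 = -2.5000
ω₄ (RR) = (vx − vy + k·ωz)/r = -0.4500/0.06 = -7.5000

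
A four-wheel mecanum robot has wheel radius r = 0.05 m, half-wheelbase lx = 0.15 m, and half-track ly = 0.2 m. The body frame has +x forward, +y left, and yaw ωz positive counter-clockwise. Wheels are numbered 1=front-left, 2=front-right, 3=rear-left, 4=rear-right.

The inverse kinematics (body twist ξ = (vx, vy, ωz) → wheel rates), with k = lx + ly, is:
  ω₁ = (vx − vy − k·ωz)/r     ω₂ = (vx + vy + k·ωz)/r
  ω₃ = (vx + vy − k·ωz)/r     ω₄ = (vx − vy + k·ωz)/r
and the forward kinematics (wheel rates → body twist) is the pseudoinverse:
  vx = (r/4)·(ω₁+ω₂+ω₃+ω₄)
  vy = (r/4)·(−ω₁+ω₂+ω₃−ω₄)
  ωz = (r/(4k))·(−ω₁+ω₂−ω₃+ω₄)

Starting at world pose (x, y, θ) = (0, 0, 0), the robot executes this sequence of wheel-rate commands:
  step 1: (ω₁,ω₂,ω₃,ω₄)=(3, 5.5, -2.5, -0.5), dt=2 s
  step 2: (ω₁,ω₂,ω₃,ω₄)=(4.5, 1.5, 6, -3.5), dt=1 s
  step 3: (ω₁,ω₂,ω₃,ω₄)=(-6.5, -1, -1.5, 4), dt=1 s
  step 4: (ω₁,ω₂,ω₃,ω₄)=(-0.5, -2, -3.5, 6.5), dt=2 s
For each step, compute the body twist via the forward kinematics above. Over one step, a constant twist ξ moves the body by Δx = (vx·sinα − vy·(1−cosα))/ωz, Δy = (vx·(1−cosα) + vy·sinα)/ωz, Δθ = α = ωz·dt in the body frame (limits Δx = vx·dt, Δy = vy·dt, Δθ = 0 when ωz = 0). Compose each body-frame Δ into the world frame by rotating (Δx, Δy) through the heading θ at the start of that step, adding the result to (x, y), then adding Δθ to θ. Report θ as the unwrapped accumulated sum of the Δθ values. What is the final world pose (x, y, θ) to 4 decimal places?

step 1: ξ=(vx,vy,ωz)=(0.0688, 0.0063, 0.1607), dt=2.0 → body Δ=(0.1332, 0.0342, 0.3214) → world pose (0.1332, 0.0342, 0.3214)
step 2: ξ=(vx,vy,ωz)=(0.1063, 0.0813, -0.4464), dt=1.0 → body Δ=(0.1206, 0.0553, -0.4464) → world pose (0.2301, 0.1247, -0.1250)
step 3: ξ=(vx,vy,ωz)=(-0.0625, 0.0000, 0.3929), dt=1.0 → body Δ=(-0.0609, -0.0121, 0.3929) → world pose (0.1682, 0.1203, 0.2679)
step 4: ξ=(vx,vy,ωz)=(0.0062, -0.1438, 0.3036), dt=2.0 → body Δ=(0.0964, -0.2665, 0.6071) → world pose (0.3316, -0.1112, 0.8750)

(0.3316, -0.1112, 0.8750)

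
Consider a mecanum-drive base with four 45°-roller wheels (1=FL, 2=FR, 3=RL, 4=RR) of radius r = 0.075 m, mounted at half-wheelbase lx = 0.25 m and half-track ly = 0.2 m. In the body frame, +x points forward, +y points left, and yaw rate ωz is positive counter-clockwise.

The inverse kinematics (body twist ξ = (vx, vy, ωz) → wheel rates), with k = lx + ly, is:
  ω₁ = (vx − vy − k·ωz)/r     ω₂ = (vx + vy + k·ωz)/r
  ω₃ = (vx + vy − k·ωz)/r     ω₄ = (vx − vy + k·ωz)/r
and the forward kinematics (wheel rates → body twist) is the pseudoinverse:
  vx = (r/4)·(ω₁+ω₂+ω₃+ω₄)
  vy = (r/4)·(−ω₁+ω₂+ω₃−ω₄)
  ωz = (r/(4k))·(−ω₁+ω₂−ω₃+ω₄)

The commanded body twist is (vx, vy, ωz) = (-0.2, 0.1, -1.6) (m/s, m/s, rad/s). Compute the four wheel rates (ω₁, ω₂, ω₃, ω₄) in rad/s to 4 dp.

(5.6000, -10.9333, 8.2667, -13.6000)

k = lx + ly = 0.25 + 0.2 = 0.4500;  k·ωz = 0.4500·-1.6 = -0.7200
ω₁ (FL) = (vx − vy − k·ωz)/r = 0.4200/0.075 = 5.6000
ω₂ (FR) = (vx + vy + k·ωz)/r = -0.8200/0.075 = -10.9333
ω₃ (RL) = (vx + vy − k·ωz)/r = 0.6200/0.075 = 8.2667
ω₄ (RR) = (vx − vy + k·ωz)/r = -1.0200/0.075 = -13.6000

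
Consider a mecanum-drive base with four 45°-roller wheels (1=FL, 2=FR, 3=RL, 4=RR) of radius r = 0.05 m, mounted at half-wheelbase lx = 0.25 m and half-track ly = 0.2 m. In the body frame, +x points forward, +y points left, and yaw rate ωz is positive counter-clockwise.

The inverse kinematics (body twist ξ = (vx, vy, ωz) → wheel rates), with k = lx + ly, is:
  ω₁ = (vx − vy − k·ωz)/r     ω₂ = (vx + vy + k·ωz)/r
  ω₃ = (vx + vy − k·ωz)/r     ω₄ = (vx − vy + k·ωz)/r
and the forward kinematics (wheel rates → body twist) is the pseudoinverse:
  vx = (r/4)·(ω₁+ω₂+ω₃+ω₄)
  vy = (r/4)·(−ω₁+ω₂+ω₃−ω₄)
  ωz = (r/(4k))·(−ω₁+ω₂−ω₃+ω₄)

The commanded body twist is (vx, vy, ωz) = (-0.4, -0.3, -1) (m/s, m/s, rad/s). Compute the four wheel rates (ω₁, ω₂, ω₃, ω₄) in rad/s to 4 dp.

(7.0000, -23.0000, -5.0000, -11.0000)

k = lx + ly = 0.25 + 0.2 = 0.4500;  k·ωz = 0.4500·-1 = -0.4500
ω₁ (FL) = (vx − vy − k·ωz)/r = 0.3500/0.05 = 7.0000
ω₂ (FR) = (vx + vy + k·ωz)/r = -1.1500/0.05 = -23.0000
ω₃ (RL) = (vx + vy − k·ωz)/r = -0.2500/0.05 = -5.0000
ω₄ (RR) = (vx − vy + k·ωz)/r = -0.5500/0.05 = -11.0000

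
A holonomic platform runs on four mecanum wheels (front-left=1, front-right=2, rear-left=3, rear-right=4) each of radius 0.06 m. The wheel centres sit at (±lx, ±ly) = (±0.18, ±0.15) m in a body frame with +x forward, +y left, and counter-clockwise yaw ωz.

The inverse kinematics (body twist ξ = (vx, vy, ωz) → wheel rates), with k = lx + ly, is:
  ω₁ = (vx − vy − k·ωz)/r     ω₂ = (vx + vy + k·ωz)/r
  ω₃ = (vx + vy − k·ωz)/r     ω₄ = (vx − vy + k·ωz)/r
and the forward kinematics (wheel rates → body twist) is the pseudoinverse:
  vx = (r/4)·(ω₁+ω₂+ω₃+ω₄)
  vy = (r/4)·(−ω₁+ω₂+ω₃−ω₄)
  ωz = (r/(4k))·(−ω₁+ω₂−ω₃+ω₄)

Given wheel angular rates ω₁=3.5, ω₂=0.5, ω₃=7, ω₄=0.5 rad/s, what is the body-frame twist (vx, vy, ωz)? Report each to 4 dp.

(0.1725, 0.0525, -0.4318)

k = lx + ly = 0.18 + 0.15 = 0.3300
ω₁+ω₂+ω₃+ω₄ = 11.5000  →  vx = (0.06/4)·11.5000 = 0.1725
−ω₁+ω₂+ω₃−ω₄ = 3.5000  →  vy = (0.06/4)·3.5000 = 0.0525
−ω₁+ω₂−ω₃+ω₄ = -9.5000  →  ωz = (0.06/1.3200)·-9.5000 = -0.4318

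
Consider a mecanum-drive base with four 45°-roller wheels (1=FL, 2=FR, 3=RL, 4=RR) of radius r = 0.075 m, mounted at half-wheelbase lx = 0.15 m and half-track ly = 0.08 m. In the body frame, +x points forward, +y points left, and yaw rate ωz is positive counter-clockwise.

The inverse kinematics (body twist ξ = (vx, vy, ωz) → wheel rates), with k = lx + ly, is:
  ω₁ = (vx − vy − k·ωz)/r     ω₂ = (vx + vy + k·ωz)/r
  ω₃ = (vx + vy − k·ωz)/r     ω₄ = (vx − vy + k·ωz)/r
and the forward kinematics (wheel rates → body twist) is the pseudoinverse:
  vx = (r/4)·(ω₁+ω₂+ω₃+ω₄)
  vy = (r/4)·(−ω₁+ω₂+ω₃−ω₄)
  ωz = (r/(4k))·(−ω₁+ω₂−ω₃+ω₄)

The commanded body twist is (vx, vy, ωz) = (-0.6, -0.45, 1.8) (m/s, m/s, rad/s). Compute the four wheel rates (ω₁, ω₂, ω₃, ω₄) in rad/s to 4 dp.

k = lx + ly = 0.15 + 0.08 = 0.2300;  k·ωz = 0.2300·1.8 = 0.4140
ω₁ (FL) = (vx − vy − k·ωz)/r = -0.5640/0.075 = -7.5200
ω₂ (FR) = (vx + vy + k·ωz)/r = -0.6360/0.075 = -8.4800
ω₃ (RL) = (vx + vy − k·ωz)/r = -1.4640/0.075 = -19.5200
ω₄ (RR) = (vx − vy + k·ωz)/r = 0.2640/0.075 = 3.5200

(-7.5200, -8.4800, -19.5200, 3.5200)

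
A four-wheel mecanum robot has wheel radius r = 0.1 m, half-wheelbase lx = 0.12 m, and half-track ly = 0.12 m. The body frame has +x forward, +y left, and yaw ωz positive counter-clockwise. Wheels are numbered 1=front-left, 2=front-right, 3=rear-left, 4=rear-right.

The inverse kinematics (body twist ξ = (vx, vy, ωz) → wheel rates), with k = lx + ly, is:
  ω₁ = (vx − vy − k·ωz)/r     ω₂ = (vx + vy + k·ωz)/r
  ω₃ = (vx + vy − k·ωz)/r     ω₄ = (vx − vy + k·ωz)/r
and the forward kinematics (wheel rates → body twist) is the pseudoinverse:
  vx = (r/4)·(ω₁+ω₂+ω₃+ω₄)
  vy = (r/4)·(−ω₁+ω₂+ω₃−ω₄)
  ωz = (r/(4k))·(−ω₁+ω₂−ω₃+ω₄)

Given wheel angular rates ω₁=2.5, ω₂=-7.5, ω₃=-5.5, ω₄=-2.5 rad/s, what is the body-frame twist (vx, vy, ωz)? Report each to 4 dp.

(-0.3250, -0.3250, -0.7292)

k = lx + ly = 0.12 + 0.12 = 0.2400
ω₁+ω₂+ω₃+ω₄ = -13.0000  →  vx = (0.1/4)·-13.0000 = -0.3250
−ω₁+ω₂+ω₃−ω₄ = -13.0000  →  vy = (0.1/4)·-13.0000 = -0.3250
−ω₁+ω₂−ω₃+ω₄ = -7.0000  →  ωz = (0.1/0.9600)·-7.0000 = -0.7292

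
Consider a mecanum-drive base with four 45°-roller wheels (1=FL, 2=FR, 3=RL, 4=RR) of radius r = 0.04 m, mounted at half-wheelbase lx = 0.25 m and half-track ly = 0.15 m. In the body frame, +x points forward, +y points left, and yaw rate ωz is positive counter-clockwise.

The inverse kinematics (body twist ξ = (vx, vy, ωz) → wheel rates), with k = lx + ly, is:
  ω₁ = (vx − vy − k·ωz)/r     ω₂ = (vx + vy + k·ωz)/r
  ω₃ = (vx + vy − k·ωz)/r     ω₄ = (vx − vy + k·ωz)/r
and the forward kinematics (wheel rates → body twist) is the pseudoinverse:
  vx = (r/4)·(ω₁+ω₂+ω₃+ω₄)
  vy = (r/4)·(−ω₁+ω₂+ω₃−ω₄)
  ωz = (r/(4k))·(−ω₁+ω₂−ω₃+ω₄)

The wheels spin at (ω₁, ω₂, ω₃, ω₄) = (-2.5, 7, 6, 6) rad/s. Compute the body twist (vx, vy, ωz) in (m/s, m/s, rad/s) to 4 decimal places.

(0.1650, 0.0950, 0.2375)

k = lx + ly = 0.25 + 0.15 = 0.4000
ω₁+ω₂+ω₃+ω₄ = 16.5000  →  vx = (0.04/4)·16.5000 = 0.1650
−ω₁+ω₂+ω₃−ω₄ = 9.5000  →  vy = (0.04/4)·9.5000 = 0.0950
−ω₁+ω₂−ω₃+ω₄ = 9.5000  →  ωz = (0.04/1.6000)·9.5000 = 0.2375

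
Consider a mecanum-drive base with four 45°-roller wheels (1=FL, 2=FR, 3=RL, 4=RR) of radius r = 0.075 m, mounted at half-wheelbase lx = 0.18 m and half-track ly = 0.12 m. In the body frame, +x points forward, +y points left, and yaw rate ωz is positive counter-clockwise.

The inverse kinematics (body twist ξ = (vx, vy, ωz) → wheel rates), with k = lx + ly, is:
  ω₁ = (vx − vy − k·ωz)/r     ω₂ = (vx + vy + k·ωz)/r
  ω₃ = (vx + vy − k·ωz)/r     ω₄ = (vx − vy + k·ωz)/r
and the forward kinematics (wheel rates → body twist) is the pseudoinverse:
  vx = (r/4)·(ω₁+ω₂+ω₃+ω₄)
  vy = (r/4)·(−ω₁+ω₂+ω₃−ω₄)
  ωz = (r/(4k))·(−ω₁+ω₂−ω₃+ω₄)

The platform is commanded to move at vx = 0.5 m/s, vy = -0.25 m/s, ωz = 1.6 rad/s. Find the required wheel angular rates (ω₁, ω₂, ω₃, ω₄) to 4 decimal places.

(3.6000, 9.7333, -3.0667, 16.4000)

k = lx + ly = 0.18 + 0.12 = 0.3000;  k·ωz = 0.3000·1.6 = 0.4800
ω₁ (FL) = (vx − vy − k·ωz)/r = 0.2700/0.075 = 3.6000
ω₂ (FR) = (vx + vy + k·ωz)/r = 0.7300/0.075 = 9.7333
ω₃ (RL) = (vx + vy − k·ωz)/r = -0.2300/0.075 = -3.0667
ω₄ (RR) = (vx − vy + k·ωz)/r = 1.2300/0.075 = 16.4000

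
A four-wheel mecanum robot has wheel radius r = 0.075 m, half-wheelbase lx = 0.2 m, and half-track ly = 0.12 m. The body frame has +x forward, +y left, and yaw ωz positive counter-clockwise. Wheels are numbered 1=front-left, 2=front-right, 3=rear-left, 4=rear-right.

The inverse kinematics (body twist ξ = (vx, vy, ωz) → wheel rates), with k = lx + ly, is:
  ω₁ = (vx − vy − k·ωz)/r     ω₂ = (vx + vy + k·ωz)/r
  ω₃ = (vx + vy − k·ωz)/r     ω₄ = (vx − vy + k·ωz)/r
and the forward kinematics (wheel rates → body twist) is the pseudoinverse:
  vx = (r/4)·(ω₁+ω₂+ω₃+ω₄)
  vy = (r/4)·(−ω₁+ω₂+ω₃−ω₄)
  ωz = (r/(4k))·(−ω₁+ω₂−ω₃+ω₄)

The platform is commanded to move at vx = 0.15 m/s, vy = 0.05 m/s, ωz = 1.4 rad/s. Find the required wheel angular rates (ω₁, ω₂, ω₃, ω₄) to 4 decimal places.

(-4.6400, 8.6400, -3.3067, 7.3067)

k = lx + ly = 0.2 + 0.12 = 0.3200;  k·ωz = 0.3200·1.4 = 0.4480
ω₁ (FL) = (vx − vy − k·ωz)/r = -0.3480/0.075 = -4.6400
ω₂ (FR) = (vx + vy + k·ωz)/r = 0.6480/0.075 = 8.6400
ω₃ (RL) = (vx + vy − k·ωz)/r = -0.2480/0.075 = -3.3067
ω₄ (RR) = (vx − vy + k·ωz)/r = 0.5480/0.075 = 7.3067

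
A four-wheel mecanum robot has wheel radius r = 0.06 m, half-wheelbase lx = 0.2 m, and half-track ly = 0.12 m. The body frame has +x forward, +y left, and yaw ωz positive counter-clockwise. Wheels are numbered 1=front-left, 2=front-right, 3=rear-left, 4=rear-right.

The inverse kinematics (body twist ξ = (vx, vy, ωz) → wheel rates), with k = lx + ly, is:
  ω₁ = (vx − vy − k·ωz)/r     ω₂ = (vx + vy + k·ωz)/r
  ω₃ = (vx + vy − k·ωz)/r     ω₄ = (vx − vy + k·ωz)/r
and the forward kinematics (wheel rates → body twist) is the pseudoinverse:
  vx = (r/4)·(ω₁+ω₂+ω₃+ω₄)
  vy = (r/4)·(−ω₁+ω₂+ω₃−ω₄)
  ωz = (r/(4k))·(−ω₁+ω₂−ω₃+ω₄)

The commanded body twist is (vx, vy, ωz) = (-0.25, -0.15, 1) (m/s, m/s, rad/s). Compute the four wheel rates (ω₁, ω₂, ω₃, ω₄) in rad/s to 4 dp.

(-7.0000, -1.3333, -12.0000, 3.6667)

k = lx + ly = 0.2 + 0.12 = 0.3200;  k·ωz = 0.3200·1 = 0.3200
ω₁ (FL) = (vx − vy − k·ωz)/r = -0.4200/0.06 = -7.0000
ω₂ (FR) = (vx + vy + k·ωz)/r = -0.0800/0.06 = -1.3333
ω₃ (RL) = (vx + vy − k·ωz)/r = -0.7200/0.06 = -12.0000
ω₄ (RR) = (vx − vy + k·ωz)/r = 0.2200/0.06 = 3.6667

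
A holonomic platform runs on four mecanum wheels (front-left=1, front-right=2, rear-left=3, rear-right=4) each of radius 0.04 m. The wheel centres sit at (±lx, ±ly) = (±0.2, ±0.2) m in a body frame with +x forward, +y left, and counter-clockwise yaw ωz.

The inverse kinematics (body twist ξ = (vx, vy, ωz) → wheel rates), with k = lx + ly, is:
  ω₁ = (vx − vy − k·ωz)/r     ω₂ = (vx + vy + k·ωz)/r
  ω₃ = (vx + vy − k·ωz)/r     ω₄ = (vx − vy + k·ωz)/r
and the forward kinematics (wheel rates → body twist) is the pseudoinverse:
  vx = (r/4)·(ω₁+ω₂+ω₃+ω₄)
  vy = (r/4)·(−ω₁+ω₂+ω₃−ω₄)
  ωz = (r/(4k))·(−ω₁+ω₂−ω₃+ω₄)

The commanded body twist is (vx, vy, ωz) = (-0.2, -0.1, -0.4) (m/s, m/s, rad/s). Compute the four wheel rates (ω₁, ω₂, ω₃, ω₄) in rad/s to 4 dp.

k = lx + ly = 0.2 + 0.2 = 0.4000;  k·ωz = 0.4000·-0.4 = -0.1600
ω₁ (FL) = (vx − vy − k·ωz)/r = 0.0600/0.04 = 1.5000
ω₂ (FR) = (vx + vy + k·ωz)/r = -0.4600/0.04 = -11.5000
ω₃ (RL) = (vx + vy − k·ωz)/r = -0.1400/0.04 = -3.5000
ω₄ (RR) = (vx − vy + k·ωz)/r = -0.2600/0.04 = -6.5000

(1.5000, -11.5000, -3.5000, -6.5000)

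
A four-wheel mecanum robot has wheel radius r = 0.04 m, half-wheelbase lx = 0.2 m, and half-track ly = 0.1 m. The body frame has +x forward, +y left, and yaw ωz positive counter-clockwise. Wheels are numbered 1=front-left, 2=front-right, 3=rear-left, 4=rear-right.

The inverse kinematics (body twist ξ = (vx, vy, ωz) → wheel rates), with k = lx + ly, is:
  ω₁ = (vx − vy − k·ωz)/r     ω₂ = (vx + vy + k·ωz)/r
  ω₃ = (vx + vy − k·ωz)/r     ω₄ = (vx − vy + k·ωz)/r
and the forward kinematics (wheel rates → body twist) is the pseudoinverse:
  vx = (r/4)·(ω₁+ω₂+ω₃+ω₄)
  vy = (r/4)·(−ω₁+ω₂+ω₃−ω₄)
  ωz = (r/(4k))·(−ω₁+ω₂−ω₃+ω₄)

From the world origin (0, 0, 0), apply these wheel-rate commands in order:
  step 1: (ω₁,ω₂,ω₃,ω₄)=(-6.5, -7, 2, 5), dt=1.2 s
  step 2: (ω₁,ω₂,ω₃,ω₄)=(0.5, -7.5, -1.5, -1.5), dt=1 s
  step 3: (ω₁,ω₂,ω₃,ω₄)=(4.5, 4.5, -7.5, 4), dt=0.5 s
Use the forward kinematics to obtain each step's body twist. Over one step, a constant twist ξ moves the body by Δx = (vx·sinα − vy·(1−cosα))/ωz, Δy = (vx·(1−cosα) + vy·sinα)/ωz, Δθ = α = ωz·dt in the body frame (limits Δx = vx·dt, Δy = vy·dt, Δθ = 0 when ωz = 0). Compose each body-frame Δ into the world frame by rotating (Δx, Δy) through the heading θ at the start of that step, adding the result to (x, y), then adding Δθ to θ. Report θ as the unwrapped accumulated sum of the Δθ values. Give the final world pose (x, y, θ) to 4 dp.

step 1: ξ=(vx,vy,ωz)=(-0.0650, -0.0350, 0.0833), dt=1.2 → body Δ=(-0.0758, -0.0458, 0.1000) → world pose (-0.0758, -0.0458, 0.1000)
step 2: ξ=(vx,vy,ωz)=(-0.1000, -0.0800, -0.2667), dt=1.0 → body Δ=(-0.1094, -0.0658, -0.2667) → world pose (-0.1781, -0.1222, -0.1667)
step 3: ξ=(vx,vy,ωz)=(0.0550, -0.1150, 0.3833), dt=0.5 → body Δ=(0.0328, -0.0545, 0.1917) → world pose (-0.1548, -0.1814, 0.0250)

(-0.1548, -0.1814, 0.0250)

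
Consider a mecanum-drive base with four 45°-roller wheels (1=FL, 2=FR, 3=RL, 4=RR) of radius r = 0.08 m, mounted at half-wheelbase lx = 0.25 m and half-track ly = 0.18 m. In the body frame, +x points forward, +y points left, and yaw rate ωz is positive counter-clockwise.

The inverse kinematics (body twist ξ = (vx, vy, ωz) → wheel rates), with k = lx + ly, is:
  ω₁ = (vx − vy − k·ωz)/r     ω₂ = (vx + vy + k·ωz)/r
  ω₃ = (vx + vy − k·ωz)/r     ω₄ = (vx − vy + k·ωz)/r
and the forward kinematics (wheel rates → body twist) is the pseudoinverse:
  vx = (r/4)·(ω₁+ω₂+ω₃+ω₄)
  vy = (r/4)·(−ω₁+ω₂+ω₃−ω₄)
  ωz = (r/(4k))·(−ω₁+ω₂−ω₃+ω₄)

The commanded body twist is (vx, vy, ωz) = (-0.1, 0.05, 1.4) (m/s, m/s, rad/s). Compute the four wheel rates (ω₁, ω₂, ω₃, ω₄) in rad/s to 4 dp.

k = lx + ly = 0.25 + 0.18 = 0.4300;  k·ωz = 0.4300·1.4 = 0.6020
ω₁ (FL) = (vx − vy − k·ωz)/r = -0.7520/0.08 = -9.4000
ω₂ (FR) = (vx + vy + k·ωz)/r = 0.5520/0.08 = 6.9000
ω₃ (RL) = (vx + vy − k·ωz)/r = -0.6520/0.08 = -8.1500
ω₄ (RR) = (vx − vy + k·ωz)/r = 0.4520/0.08 = 5.6500

(-9.4000, 6.9000, -8.1500, 5.6500)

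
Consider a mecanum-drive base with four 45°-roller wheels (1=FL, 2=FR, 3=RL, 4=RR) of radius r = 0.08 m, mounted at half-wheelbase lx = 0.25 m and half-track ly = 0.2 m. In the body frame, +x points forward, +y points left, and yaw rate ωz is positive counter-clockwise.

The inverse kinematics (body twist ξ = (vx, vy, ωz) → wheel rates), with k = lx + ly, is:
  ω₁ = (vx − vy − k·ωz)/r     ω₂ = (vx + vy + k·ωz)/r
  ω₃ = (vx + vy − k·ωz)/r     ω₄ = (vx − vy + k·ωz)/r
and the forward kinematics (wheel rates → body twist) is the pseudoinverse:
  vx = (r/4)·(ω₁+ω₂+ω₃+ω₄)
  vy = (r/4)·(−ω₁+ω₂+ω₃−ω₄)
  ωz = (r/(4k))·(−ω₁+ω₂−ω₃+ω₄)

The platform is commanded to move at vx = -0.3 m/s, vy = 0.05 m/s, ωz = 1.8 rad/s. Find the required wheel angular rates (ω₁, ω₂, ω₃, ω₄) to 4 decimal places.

(-14.5000, 7.0000, -13.2500, 5.7500)

k = lx + ly = 0.25 + 0.2 = 0.4500;  k·ωz = 0.4500·1.8 = 0.8100
ω₁ (FL) = (vx − vy − k·ωz)/r = -1.1600/0.08 = -14.5000
ω₂ (FR) = (vx + vy + k·ωz)/r = 0.5600/0.08 = 7.0000
ω₃ (RL) = (vx + vy − k·ωz)/r = -1.0600/0.08 = -13.2500
ω₄ (RR) = (vx − vy + k·ωz)/r = 0.4600/0.08 = 5.7500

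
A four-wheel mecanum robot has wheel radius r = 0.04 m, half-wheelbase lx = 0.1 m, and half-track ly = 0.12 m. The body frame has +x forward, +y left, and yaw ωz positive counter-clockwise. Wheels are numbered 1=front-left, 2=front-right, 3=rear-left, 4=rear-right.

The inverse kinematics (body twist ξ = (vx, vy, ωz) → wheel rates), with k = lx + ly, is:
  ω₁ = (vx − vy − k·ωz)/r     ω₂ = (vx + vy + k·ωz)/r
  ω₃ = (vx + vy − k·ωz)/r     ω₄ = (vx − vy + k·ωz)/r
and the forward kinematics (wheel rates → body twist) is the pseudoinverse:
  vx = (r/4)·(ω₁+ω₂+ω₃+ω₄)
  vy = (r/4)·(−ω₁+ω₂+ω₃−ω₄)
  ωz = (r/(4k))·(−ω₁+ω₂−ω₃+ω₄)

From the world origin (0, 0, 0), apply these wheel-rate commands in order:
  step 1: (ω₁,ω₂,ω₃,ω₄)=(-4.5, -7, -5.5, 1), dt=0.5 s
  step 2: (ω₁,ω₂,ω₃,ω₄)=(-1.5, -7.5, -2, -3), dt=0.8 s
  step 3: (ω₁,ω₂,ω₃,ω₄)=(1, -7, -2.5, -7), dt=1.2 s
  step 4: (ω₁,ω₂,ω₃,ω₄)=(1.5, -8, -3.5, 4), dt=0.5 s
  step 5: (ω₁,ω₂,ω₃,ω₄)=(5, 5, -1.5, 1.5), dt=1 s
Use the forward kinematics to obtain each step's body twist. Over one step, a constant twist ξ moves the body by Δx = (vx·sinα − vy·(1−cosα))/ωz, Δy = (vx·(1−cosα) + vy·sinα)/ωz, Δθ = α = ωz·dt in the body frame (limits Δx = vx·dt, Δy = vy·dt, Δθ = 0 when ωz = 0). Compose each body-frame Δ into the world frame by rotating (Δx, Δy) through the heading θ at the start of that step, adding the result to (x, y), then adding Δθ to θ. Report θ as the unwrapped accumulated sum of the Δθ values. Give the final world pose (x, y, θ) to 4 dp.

step 1: ξ=(vx,vy,ωz)=(-0.1600, -0.0900, 0.1818), dt=0.5 → body Δ=(-0.0778, -0.0486, 0.0909) → world pose (-0.0778, -0.0486, 0.0909)
step 2: ξ=(vx,vy,ωz)=(-0.1400, -0.0500, -0.3182), dt=0.8 → body Δ=(-0.1159, -0.0254, -0.2545) → world pose (-0.1909, -0.0844, -0.1636)
step 3: ξ=(vx,vy,ωz)=(-0.1550, -0.0350, -0.5682), dt=1.2 → body Δ=(-0.1857, 0.0222, -0.6818) → world pose (-0.3705, -0.0323, -0.8455)
step 4: ξ=(vx,vy,ωz)=(-0.0600, -0.1700, -0.0909), dt=0.5 → body Δ=(-0.0319, -0.0843, -0.0455) → world pose (-0.4548, -0.0643, -0.8909)
step 5: ξ=(vx,vy,ωz)=(0.1000, -0.0300, 0.1364), dt=1.0 → body Δ=(0.1017, -0.0231, 0.1364) → world pose (-0.4088, -0.1579, -0.7545)

(-0.4088, -0.1579, -0.7545)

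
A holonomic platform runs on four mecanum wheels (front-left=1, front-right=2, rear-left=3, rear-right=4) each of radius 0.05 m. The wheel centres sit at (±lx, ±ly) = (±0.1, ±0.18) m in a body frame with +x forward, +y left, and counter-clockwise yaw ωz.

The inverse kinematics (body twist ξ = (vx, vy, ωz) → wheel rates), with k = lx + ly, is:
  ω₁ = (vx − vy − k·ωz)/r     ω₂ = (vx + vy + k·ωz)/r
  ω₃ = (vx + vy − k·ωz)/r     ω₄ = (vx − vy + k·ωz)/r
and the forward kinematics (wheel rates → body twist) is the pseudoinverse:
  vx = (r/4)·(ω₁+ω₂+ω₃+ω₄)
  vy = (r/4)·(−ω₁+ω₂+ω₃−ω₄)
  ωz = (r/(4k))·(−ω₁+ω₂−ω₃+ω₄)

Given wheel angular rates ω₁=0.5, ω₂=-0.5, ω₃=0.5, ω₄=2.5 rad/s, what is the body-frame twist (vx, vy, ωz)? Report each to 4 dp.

(0.0375, -0.0375, 0.0446)

k = lx + ly = 0.1 + 0.18 = 0.2800
ω₁+ω₂+ω₃+ω₄ = 3.0000  →  vx = (0.05/4)·3.0000 = 0.0375
−ω₁+ω₂+ω₃−ω₄ = -3.0000  →  vy = (0.05/4)·-3.0000 = -0.0375
−ω₁+ω₂−ω₃+ω₄ = 1.0000  →  ωz = (0.05/1.1200)·1.0000 = 0.0446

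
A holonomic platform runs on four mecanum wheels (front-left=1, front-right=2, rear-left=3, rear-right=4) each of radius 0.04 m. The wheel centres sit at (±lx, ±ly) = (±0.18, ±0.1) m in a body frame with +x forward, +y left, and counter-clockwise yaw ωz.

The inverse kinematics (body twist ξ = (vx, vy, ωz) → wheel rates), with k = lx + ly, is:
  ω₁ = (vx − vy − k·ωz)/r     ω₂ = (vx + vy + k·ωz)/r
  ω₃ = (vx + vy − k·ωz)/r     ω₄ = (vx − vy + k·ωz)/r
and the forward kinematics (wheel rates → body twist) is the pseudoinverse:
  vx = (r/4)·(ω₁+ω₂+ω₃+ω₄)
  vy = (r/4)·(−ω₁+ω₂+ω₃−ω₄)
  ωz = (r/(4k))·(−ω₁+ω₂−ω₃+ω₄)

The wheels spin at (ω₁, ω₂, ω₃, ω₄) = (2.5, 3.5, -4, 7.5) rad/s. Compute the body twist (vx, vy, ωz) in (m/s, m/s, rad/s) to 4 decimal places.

k = lx + ly = 0.18 + 0.1 = 0.2800
ω₁+ω₂+ω₃+ω₄ = 9.5000  →  vx = (0.04/4)·9.5000 = 0.0950
−ω₁+ω₂+ω₃−ω₄ = -10.5000  →  vy = (0.04/4)·-10.5000 = -0.1050
−ω₁+ω₂−ω₃+ω₄ = 12.5000  →  ωz = (0.04/1.1200)·12.5000 = 0.4464

(0.0950, -0.1050, 0.4464)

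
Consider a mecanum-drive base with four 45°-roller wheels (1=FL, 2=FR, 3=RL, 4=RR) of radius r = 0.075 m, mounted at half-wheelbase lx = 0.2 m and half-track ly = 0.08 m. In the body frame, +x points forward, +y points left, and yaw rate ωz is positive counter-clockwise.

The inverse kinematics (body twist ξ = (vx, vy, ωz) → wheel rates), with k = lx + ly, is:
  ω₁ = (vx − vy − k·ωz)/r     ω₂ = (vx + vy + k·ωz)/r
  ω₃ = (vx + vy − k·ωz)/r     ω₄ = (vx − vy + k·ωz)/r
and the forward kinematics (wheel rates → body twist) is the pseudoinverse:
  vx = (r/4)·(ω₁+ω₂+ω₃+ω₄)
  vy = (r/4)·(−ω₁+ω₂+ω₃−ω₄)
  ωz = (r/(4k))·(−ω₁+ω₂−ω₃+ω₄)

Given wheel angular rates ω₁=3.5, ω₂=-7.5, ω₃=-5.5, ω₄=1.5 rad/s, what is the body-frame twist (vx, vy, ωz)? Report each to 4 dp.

k = lx + ly = 0.2 + 0.08 = 0.2800
ω₁+ω₂+ω₃+ω₄ = -8.0000  →  vx = (0.075/4)·-8.0000 = -0.1500
−ω₁+ω₂+ω₃−ω₄ = -18.0000  →  vy = (0.075/4)·-18.0000 = -0.3375
−ω₁+ω₂−ω₃+ω₄ = -4.0000  →  ωz = (0.075/1.1200)·-4.0000 = -0.2679

(-0.1500, -0.3375, -0.2679)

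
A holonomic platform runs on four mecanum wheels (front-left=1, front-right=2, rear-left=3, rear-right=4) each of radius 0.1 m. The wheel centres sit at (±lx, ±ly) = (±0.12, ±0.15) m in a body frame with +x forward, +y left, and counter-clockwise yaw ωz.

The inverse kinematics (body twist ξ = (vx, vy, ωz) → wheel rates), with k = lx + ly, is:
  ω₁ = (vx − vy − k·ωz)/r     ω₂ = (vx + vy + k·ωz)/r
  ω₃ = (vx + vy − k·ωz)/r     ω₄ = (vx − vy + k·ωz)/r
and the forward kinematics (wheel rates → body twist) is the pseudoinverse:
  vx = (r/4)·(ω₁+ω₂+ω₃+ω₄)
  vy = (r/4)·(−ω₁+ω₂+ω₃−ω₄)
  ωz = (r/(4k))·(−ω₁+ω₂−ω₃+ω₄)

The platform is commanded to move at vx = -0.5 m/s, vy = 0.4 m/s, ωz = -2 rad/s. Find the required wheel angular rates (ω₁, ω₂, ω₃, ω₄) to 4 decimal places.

k = lx + ly = 0.12 + 0.15 = 0.2700;  k·ωz = 0.2700·-2 = -0.5400
ω₁ (FL) = (vx − vy − k·ωz)/r = -0.3600/0.1 = -3.6000
ω₂ (FR) = (vx + vy + k·ωz)/r = -0.6400/0.1 = -6.4000
ω₃ (RL) = (vx + vy − k·ωz)/r = 0.4400/0.1 = 4.4000
ω₄ (RR) = (vx − vy + k·ωz)/r = -1.4400/0.1 = -14.4000

(-3.6000, -6.4000, 4.4000, -14.4000)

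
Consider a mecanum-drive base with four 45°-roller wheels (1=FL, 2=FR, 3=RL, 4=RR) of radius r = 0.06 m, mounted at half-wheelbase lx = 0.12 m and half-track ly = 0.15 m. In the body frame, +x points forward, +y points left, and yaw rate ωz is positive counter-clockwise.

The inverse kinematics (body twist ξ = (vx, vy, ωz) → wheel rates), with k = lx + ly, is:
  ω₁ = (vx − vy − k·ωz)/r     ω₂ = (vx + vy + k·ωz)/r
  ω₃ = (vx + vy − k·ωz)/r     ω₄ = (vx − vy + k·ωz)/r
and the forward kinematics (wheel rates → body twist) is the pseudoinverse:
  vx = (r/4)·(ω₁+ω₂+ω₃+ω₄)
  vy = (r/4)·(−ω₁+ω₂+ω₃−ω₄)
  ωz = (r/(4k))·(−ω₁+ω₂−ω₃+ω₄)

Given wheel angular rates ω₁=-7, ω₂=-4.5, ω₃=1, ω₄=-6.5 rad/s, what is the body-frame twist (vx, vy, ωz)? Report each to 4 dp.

(-0.2550, 0.1500, -0.2778)

k = lx + ly = 0.12 + 0.15 = 0.2700
ω₁+ω₂+ω₃+ω₄ = -17.0000  →  vx = (0.06/4)·-17.0000 = -0.2550
−ω₁+ω₂+ω₃−ω₄ = 10.0000  →  vy = (0.06/4)·10.0000 = 0.1500
−ω₁+ω₂−ω₃+ω₄ = -5.0000  →  ωz = (0.06/1.0800)·-5.0000 = -0.2778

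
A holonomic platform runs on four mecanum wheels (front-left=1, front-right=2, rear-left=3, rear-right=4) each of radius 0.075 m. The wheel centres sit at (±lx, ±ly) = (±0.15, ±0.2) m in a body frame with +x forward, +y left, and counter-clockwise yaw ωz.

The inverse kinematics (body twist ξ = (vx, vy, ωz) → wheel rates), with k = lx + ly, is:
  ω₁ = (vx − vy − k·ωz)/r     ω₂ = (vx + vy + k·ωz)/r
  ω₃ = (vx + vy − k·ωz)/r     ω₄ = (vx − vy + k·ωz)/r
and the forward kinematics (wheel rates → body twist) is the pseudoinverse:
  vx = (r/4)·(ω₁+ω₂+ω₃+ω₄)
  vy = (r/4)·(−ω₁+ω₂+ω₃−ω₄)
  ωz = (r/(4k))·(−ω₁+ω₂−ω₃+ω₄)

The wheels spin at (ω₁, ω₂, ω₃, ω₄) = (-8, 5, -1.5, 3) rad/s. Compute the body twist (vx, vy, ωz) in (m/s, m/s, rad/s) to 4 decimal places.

k = lx + ly = 0.15 + 0.2 = 0.3500
ω₁+ω₂+ω₃+ω₄ = -1.5000  →  vx = (0.075/4)·-1.5000 = -0.0281
−ω₁+ω₂+ω₃−ω₄ = 8.5000  →  vy = (0.075/4)·8.5000 = 0.1594
−ω₁+ω₂−ω₃+ω₄ = 17.5000  →  ωz = (0.075/1.4000)·17.5000 = 0.9375

(-0.0281, 0.1594, 0.9375)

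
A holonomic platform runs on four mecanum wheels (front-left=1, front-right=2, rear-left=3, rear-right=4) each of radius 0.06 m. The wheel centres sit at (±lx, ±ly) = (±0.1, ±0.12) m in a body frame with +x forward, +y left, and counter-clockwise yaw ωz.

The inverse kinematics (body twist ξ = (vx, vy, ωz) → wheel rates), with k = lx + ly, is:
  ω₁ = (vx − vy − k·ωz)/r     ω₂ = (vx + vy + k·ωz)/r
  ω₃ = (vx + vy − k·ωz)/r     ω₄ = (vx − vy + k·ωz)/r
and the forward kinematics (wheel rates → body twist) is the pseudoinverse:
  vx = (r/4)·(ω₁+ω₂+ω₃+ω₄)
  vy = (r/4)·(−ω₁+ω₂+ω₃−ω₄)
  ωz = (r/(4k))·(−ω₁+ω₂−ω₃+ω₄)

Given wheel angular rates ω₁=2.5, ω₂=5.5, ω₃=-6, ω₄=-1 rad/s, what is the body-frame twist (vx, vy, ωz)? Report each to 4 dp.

k = lx + ly = 0.1 + 0.12 = 0.2200
ω₁+ω₂+ω₃+ω₄ = 1.0000  →  vx = (0.06/4)·1.0000 = 0.0150
−ω₁+ω₂+ω₃−ω₄ = -2.0000  →  vy = (0.06/4)·-2.0000 = -0.0300
−ω₁+ω₂−ω₃+ω₄ = 8.0000  →  ωz = (0.06/0.8800)·8.0000 = 0.5455

(0.0150, -0.0300, 0.5455)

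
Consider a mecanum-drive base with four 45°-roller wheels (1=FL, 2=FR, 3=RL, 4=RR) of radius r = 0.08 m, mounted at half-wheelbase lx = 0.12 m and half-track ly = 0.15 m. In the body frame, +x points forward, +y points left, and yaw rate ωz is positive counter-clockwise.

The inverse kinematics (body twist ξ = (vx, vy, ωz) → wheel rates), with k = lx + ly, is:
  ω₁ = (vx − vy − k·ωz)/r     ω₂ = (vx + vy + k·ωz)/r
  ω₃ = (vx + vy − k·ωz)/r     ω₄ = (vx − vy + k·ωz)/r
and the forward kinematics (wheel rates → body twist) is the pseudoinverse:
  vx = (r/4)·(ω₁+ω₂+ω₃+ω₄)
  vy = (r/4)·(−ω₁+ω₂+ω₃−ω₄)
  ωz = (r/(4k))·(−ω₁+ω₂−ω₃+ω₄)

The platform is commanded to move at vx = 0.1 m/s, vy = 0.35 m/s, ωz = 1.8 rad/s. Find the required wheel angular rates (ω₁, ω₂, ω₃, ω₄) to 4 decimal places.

(-9.2000, 11.7000, -0.4500, 2.9500)

k = lx + ly = 0.12 + 0.15 = 0.2700;  k·ωz = 0.2700·1.8 = 0.4860
ω₁ (FL) = (vx − vy − k·ωz)/r = -0.7360/0.08 = -9.2000
ω₂ (FR) = (vx + vy + k·ωz)/r = 0.9360/0.08 = 11.7000
ω₃ (RL) = (vx + vy − k·ωz)/r = -0.0360/0.08 = -0.4500
ω₄ (RR) = (vx − vy + k·ωz)/r = 0.2360/0.08 = 2.9500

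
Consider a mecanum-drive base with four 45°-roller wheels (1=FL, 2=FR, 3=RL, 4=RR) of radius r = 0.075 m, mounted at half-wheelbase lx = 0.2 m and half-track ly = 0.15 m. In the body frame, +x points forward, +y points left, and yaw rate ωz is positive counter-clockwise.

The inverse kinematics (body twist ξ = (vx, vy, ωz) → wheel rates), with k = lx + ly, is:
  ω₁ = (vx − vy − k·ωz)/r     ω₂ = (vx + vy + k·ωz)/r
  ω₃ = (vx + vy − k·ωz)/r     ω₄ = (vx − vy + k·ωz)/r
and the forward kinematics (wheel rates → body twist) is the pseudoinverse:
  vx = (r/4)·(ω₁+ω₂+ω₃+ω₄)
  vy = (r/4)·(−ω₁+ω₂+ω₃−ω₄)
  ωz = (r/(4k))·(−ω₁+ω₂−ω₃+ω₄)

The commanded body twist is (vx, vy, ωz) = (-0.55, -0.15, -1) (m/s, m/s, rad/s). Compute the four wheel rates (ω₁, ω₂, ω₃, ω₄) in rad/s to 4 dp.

k = lx + ly = 0.2 + 0.15 = 0.3500;  k·ωz = 0.3500·-1 = -0.3500
ω₁ (FL) = (vx − vy − k·ωz)/r = -0.0500/0.075 = -0.6667
ω₂ (FR) = (vx + vy + k·ωz)/r = -1.0500/0.075 = -14.0000
ω₃ (RL) = (vx + vy − k·ωz)/r = -0.3500/0.075 = -4.6667
ω₄ (RR) = (vx − vy + k·ωz)/r = -0.7500/0.075 = -10.0000

(-0.6667, -14.0000, -4.6667, -10.0000)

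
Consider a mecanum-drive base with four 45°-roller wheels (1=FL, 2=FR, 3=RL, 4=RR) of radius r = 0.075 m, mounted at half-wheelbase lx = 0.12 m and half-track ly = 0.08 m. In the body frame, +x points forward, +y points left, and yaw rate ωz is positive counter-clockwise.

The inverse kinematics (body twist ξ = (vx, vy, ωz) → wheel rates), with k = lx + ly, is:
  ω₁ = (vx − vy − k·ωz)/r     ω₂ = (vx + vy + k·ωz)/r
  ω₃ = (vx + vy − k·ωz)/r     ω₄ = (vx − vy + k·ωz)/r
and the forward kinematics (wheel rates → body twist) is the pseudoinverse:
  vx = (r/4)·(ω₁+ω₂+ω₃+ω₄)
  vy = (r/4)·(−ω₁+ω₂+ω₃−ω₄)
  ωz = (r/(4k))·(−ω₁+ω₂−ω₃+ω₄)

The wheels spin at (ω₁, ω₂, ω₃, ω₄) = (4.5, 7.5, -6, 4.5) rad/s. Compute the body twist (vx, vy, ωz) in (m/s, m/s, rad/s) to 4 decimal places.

(0.1969, -0.1406, 1.2656)

k = lx + ly = 0.12 + 0.08 = 0.2000
ω₁+ω₂+ω₃+ω₄ = 10.5000  →  vx = (0.075/4)·10.5000 = 0.1969
−ω₁+ω₂+ω₃−ω₄ = -7.5000  →  vy = (0.075/4)·-7.5000 = -0.1406
−ω₁+ω₂−ω₃+ω₄ = 13.5000  →  ωz = (0.075/0.8000)·13.5000 = 1.2656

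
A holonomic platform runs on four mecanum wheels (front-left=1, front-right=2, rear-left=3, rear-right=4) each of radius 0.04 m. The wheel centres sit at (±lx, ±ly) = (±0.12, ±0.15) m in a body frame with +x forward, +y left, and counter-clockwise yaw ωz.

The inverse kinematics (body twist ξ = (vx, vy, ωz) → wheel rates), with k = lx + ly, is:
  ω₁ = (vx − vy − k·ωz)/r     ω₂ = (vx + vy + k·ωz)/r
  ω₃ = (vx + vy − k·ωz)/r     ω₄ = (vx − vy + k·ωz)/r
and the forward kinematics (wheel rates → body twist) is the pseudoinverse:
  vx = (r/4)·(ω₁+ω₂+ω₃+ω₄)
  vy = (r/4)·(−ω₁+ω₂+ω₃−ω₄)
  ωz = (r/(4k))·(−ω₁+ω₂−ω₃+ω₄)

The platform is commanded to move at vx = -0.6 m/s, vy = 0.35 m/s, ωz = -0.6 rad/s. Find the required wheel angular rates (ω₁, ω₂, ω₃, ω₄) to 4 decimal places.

k = lx + ly = 0.12 + 0.15 = 0.2700;  k·ωz = 0.2700·-0.6 = -0.1620
ω₁ (FL) = (vx − vy − k·ωz)/r = -0.7880/0.04 = -19.7000
ω₂ (FR) = (vx + vy + k·ωz)/r = -0.4120/0.04 = -10.3000
ω₃ (RL) = (vx + vy − k·ωz)/r = -0.0880/0.04 = -2.2000
ω₄ (RR) = (vx − vy + k·ωz)/r = -1.1120/0.04 = -27.8000

(-19.7000, -10.3000, -2.2000, -27.8000)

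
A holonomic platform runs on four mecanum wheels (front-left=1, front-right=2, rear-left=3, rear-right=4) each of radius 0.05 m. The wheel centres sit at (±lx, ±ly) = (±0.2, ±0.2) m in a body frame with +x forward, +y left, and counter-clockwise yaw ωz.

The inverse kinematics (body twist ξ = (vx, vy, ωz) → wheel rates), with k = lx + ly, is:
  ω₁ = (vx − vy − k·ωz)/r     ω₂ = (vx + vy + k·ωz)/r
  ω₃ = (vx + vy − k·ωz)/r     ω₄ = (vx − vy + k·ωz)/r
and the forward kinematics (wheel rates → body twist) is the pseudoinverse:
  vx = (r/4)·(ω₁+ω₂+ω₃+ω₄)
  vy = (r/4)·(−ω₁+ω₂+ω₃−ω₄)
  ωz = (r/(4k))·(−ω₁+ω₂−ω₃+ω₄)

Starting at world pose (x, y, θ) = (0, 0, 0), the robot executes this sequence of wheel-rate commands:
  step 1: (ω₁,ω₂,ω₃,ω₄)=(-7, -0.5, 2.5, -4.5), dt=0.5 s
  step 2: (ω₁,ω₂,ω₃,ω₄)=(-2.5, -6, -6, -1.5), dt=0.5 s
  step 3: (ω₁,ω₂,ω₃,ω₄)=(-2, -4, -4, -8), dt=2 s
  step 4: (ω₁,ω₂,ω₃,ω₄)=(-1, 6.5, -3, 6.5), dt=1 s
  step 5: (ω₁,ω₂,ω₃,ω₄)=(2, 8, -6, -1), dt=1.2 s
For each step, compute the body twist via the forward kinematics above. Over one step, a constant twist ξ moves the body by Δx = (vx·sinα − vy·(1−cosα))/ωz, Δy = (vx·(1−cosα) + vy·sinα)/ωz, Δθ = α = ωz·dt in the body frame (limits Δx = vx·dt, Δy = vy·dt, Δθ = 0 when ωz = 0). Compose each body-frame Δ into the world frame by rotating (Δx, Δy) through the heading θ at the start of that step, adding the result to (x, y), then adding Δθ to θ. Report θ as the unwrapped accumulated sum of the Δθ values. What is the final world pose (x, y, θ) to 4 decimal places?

(-0.4460, 0.1577, 0.5766)

step 1: ξ=(vx,vy,ωz)=(-0.1188, 0.1688, -0.0156), dt=0.5 → body Δ=(-0.0590, 0.0846, -0.0078) → world pose (-0.0590, 0.0846, -0.0078)
step 2: ξ=(vx,vy,ωz)=(-0.2000, -0.1000, 0.0312), dt=0.5 → body Δ=(-0.0996, -0.0508, 0.0156) → world pose (-0.1590, 0.0346, 0.0078)
step 3: ξ=(vx,vy,ωz)=(-0.2250, 0.0250, -0.1875), dt=2.0 → body Δ=(-0.4303, 0.1322, -0.3750) → world pose (-0.5903, 0.1635, -0.3672)
step 4: ξ=(vx,vy,ωz)=(0.1125, -0.0250, 0.5312), dt=1.0 → body Δ=(0.1138, 0.0053, 0.5312) → world pose (-0.4822, 0.1276, 0.1641)
step 5: ξ=(vx,vy,ωz)=(0.0375, 0.0125, 0.3438), dt=1.2 → body Δ=(0.0407, 0.0237, 0.4125) → world pose (-0.4460, 0.1577, 0.5766)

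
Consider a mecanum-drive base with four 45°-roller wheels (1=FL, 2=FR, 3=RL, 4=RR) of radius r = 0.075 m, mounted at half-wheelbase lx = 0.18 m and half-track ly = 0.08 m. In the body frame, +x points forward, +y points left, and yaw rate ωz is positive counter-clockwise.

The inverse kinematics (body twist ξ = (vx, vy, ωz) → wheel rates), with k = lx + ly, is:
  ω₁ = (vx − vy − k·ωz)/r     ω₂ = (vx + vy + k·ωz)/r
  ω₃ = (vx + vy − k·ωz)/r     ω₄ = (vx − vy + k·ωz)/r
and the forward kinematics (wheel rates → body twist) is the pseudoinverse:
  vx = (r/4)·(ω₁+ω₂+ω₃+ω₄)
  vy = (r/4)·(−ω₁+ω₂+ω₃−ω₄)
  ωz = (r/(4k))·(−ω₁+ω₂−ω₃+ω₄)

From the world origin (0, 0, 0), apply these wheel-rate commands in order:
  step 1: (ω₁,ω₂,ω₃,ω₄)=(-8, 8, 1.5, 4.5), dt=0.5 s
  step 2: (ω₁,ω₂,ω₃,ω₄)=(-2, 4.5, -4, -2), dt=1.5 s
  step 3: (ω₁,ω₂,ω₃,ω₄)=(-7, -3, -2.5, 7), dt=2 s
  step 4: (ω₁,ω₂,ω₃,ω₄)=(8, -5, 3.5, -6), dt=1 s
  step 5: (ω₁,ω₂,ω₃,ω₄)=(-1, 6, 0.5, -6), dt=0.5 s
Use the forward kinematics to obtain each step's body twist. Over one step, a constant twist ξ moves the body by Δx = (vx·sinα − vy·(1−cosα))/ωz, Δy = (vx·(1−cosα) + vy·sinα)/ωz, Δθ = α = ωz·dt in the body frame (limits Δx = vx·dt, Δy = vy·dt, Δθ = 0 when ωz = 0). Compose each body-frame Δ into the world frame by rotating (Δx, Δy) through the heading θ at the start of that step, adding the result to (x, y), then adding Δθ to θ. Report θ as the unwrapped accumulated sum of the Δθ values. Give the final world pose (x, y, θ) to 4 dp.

step 1: ξ=(vx,vy,ωz)=(0.1125, 0.2437, 1.3702), dt=0.5 → body Δ=(0.0118, 0.1311, 0.6851) → world pose (0.0118, 0.1311, 0.6851)
step 2: ξ=(vx,vy,ωz)=(-0.0656, 0.0844, 0.6130), dt=1.5 → body Δ=(-0.1393, 0.0673, 0.9195) → world pose (-0.1387, 0.0950, 1.6046)
step 3: ξ=(vx,vy,ωz)=(-0.1031, -0.1031, 0.9736), dt=2.0 → body Δ=(0.0463, -0.2434, 1.9471) → world pose (0.1030, 0.1496, 3.5517)
step 4: ξ=(vx,vy,ωz)=(0.0094, -0.0656, -1.6226), dt=1.0 → body Δ=(-0.0368, -0.0465, -1.6226) → world pose (0.1182, 0.2068, 1.9291)
step 5: ξ=(vx,vy,ωz)=(-0.0094, 0.2531, 0.0361), dt=0.5 → body Δ=(-0.0058, 0.1265, 0.0180) → world pose (0.0017, 0.1570, 1.9471)

(0.0017, 0.1570, 1.9471)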